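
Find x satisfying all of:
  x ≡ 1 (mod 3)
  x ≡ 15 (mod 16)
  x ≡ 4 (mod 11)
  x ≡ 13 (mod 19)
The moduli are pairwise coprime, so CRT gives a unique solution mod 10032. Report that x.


Product of moduli M = 3 · 16 · 11 · 19 = 10032.
Merge one congruence at a time:
  Start: x ≡ 1 (mod 3).
  Combine with x ≡ 15 (mod 16); new modulus lcm = 48.
    Write x = 1 + 3·t and substitute into x ≡ 15 (mod 16): 3·t ≡ 15 − 1 = 14 (mod 16).
    The inverse of 3 mod 16 is 11 (since 3·11 = 33 = 2·16 + 1), so t ≡ 11·14 = 154 ≡ 10 (mod 16).
    Then x = 1 + 3·10 = 31, valid modulo lcm(3, 16) = 48: x ≡ 31 (mod 48).
  Combine with x ≡ 4 (mod 11); new modulus lcm = 528.
    Write x = 31 + 48·t and substitute into x ≡ 4 (mod 11): 48·t ≡ 4 − 31 = -27 (mod 11).
    Reduce coefficients mod 11: 4·t ≡ 6 (mod 11).
    The inverse of 4 mod 11 is 3 (since 4·3 = 12 = 1·11 + 1), so t ≡ 3·6 = 18 ≡ 7 (mod 11).
    Then x = 31 + 48·7 = 367, valid modulo lcm(48, 11) = 528: x ≡ 367 (mod 528).
  Combine with x ≡ 13 (mod 19); new modulus lcm = 10032.
    Write x = 367 + 528·t and substitute into x ≡ 13 (mod 19): 528·t ≡ 13 − 367 = -354 (mod 19).
    Reduce coefficients mod 19: 15·t ≡ 7 (mod 19).
    The inverse of 15 mod 19 is 14 (since 15·14 = 210 = 11·19 + 1), so t ≡ 14·7 = 98 ≡ 3 (mod 19).
    Then x = 367 + 528·3 = 1951, valid modulo lcm(528, 19) = 10032: x ≡ 1951 (mod 10032).
Verify against each original: 1951 mod 3 = 1, 1951 mod 16 = 15, 1951 mod 11 = 4, 1951 mod 19 = 13.

x ≡ 1951 (mod 10032).


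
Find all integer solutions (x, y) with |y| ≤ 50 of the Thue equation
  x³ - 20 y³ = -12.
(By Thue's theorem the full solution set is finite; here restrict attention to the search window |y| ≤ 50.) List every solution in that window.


The equation is x³ - 20y³ = -12. For fixed y, x³ = 20·y³ − 12, so a solution requires the RHS to be a perfect cube.
Strategy: iterate y from -50 to 50, compute RHS = 20·y³ − 12, and check whether it is a (positive or negative) perfect cube.
Check small values of y:
  y = 0: RHS = -12 is not a perfect cube.
  y = 1: RHS = 8 = (2)³ ⇒ x = 2 works.
  y = -1: RHS = -32 is not a perfect cube.
  y = 2: RHS = 148 is not a perfect cube.
  y = -2: RHS = -172 is not a perfect cube.
  y = 3: RHS = 528 is not a perfect cube.
  y = -3: RHS = -552 is not a perfect cube.
Continuing the search up to |y| = 50 finds no further solutions beyond those listed.
Collected solutions: (2, 1).

Solutions (with |y| ≤ 50): (2, 1).


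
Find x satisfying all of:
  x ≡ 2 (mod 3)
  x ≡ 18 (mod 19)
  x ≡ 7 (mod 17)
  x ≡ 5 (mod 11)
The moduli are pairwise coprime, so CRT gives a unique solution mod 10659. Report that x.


Product of moduli M = 3 · 19 · 17 · 11 = 10659.
Merge one congruence at a time:
  Start: x ≡ 2 (mod 3).
  Combine with x ≡ 18 (mod 19); new modulus lcm = 57.
    Write x = 2 + 3·t and substitute into x ≡ 18 (mod 19): 3·t ≡ 18 − 2 = 16 (mod 19).
    The inverse of 3 mod 19 is 13 (since 3·13 = 39 = 2·19 + 1), so t ≡ 13·16 = 208 ≡ 18 (mod 19).
    Then x = 2 + 3·18 = 56, valid modulo lcm(3, 19) = 57: x ≡ 56 (mod 57).
  Combine with x ≡ 7 (mod 17); new modulus lcm = 969.
    Write x = 56 + 57·t and substitute into x ≡ 7 (mod 17): 57·t ≡ 7 − 56 = -49 (mod 17).
    Reduce coefficients mod 17: 6·t ≡ 2 (mod 17).
    The inverse of 6 mod 17 is 3 (since 6·3 = 18 = 1·17 + 1), so t ≡ 3·2 = 6 ≡ 6 (mod 17).
    Then x = 56 + 57·6 = 398, valid modulo lcm(57, 17) = 969: x ≡ 398 (mod 969).
  Combine with x ≡ 5 (mod 11); new modulus lcm = 10659.
    Write x = 398 + 969·t and substitute into x ≡ 5 (mod 11): 969·t ≡ 5 − 398 = -393 (mod 11).
    Reduce coefficients mod 11: 1·t ≡ 3 (mod 11).
    So t ≡ 3 (mod 11).
    Then x = 398 + 969·3 = 3305, valid modulo lcm(969, 11) = 10659: x ≡ 3305 (mod 10659).
Verify against each original: 3305 mod 3 = 2, 3305 mod 19 = 18, 3305 mod 17 = 7, 3305 mod 11 = 5.

x ≡ 3305 (mod 10659).


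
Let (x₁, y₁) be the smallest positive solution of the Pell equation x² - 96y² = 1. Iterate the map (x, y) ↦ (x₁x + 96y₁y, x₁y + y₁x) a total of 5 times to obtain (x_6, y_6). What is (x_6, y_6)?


Step 1: Find the fundamental solution (x₁, y₁) of x² - 96y² = 1.
  Expand √96 as a continued fraction. a₀ = ⌊√96⌋ = 9; iterate m_{k+1} = d_k·a_k − m_k, d_{k+1} = (96 − m_{k+1}²)/d_k, a_{k+1} = ⌊(a₀ + m_{k+1})/d_{k+1}⌋ (starting m₀ = 0, d₀ = 1), with convergents p_k = a_k·p_{k-1} + p_{k-2}, q_k = a_k·q_{k-1} + q_{k-2} (p₋₁ = 1, q₋₁ = 0):
  k = 0: a₀ = 9; p₀/q₀ = 9/1; p₀² − 96·q₀² = 81 − 96 = -15.
  k = 1: m = 9, d = 15, a = ⌊(9 + 9)/15⌋ = 1; p/q = (1·9 + 1)/(1·1 + 0) = 10/1; p² − 96·q² = 100 − 96 = 4.
  k = 2: m = 6, d = 4, a = ⌊(9 + 6)/4⌋ = 3; p/q = (3·10 + 9)/(3·1 + 1) = 39/4; p² − 96·q² = 1521 − 1536 = -15.
  k = 3: m = 6, d = 15, a = ⌊(9 + 6)/15⌋ = 1; p/q = (1·39 + 10)/(1·4 + 1) = 49/5; p² − 96·q² = 2401 − 2400 = 1.
  The first convergent with p² − 96·q² = 1 gives the fundamental solution (x₁, y₁) = (49, 5).
Step 2: Apply the recurrence (x_{n+1}, y_{n+1}) = (x₁x_n + 96y₁y_n, x₁y_n + y₁x_n) repeatedly.
  From (x_1, y_1) = (49, 5): x_2 = 49·49 + 96·5·5 = 4801; y_2 = 49·5 + 5·49 = 490.
  From (x_2, y_2) = (4801, 490): x_3 = 49·4801 + 96·5·490 = 470449; y_3 = 49·490 + 5·4801 = 48015.
  From (x_3, y_3) = (470449, 48015): x_4 = 49·470449 + 96·5·48015 = 46099201; y_4 = 49·48015 + 5·470449 = 4704980.
  From (x_4, y_4) = (46099201, 4704980): x_5 = 49·46099201 + 96·5·4704980 = 4517251249; y_5 = 49·4704980 + 5·46099201 = 461040025.
  From (x_5, y_5) = (4517251249, 461040025): x_6 = 49·4517251249 + 96·5·461040025 = 442644523201; y_6 = 49·461040025 + 5·4517251249 = 45177217470.
Step 3: Verify x_6² - 96·y_6² = 195934173919840627286401 - 195934173919840627286400 = 1 (should be 1). ✓

(x_1, y_1) = (49, 5); (x_6, y_6) = (442644523201, 45177217470).


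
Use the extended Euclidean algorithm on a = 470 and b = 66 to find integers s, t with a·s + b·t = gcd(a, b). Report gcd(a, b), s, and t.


Euclidean algorithm on (470, 66) — divide until remainder is 0:
  470 = 7 · 66 + 8
  66 = 8 · 8 + 2
  8 = 4 · 2 + 0
gcd(470, 66) = 2.
Track Bezout coefficients alongside the remainders: start with r₀ = 470 = a·1 + b·0 (s = 1, t = 0) and r₁ = 66 = a·0 + b·1 (s = 0, t = 1); each new remainder r_{k+1} = r_{k-1} − q_k·r_k inherits s_{k+1} = s_{k-1} − q_k·s_k, t_{k+1} = t_{k-1} − q_k·t_k, so r_k = a·s_k + b·t_k at every step:
  q = 7: r = 8, s = 1 − 7·0 = 1, t = 0 − 7·1 = -7  (check: 470·1 + 66·(-7) = 8)
  q = 8: r = 2, s = 0 − 8·1 = -8, t = 1 − 8·(-7) = 57  (check: 470·(-8) + 66·57 = 2)
The row with r = 2 (the gcd) gives the Bezout coefficients s = -8, t = 57.
Result: 470 · (-8) + 66 · (57) = 2.

gcd(470, 66) = 2; s = -8, t = 57 (check: 470·(-8) + 66·57 = 2).


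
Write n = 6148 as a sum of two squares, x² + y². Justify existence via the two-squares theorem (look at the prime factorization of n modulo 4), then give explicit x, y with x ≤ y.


Step 1: Factor n = 6148 = 2^2 · 29 · 53.
Step 2: Check the mod-4 condition on each prime factor: 2 = 2 (special); 29 ≡ 1 (mod 4), exponent 1; 53 ≡ 1 (mod 4), exponent 1.
All primes ≡ 3 (mod 4) appear to even exponent (or don't appear), so by the two-squares theorem n IS expressible as a sum of two squares.
Step 3: Build a representation. Group n = k² · m with k = 2 and m = 29 · 53 = 1537 (a product of primes ≡ 1 (mod 4)); a representation of m scales to one of n via (k·x)² + (k·y)² = k²(x² + y²). Each prime p ≡ 1 (mod 4) is itself a sum of two squares; find a² by testing p − a² for a perfect square:
  29: 29 − 1² = 28, 29 − 2² = 25 = 5² ⇒ 29 = 2² + 5².
  53: 53 − 1² = 52, 53 − 2² = 49 = 7² ⇒ 53 = 2² + 7².
  Combine using the Brahmagupta–Fibonacci identity (a² + b²)(c² + d²) = (ac − bd)² + (ad + bc)² = (ac + bd)² + (ad − bc)²:
  29 · 53 = 1537: from (2² + 5²)(2² + 7²), take (2·2 − 5·7, 2·7 + 5·2) = (4 − 35, 14 + 10) = (-31, 24); dropping signs (only squares matter) gives (31, 24); check 31² + 24² = 961 + 576 = 1537 ✓.
  Scale by k = 2: (2·31, 2·24) = (62, 48).
Step 4: Order so x ≤ y and verify: 48² + 62² = 2304 + 3844 = 6148 = n. ✓

n = 6148 = 48² + 62² (one valid representation with x ≤ y).


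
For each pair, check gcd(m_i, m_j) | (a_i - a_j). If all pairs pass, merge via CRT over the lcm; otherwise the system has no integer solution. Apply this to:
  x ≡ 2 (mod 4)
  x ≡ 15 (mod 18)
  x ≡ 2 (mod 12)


Moduli 4, 18, 12 are not pairwise coprime, so CRT works modulo lcm(m_i) when all pairwise compatibility conditions hold.
Pairwise compatibility: gcd(m_i, m_j) must divide a_i - a_j for every pair.
Merge one congruence at a time:
  Start: x ≡ 2 (mod 4).
  Combine with x ≡ 15 (mod 18): gcd(4, 18) = 2, and 15 - 2 = 13 is NOT divisible by 2.
    ⇒ system is inconsistent (no integer solution).

No solution (the system is inconsistent).


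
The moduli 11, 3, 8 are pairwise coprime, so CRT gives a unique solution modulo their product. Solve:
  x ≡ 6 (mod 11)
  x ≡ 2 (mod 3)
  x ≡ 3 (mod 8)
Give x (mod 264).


Moduli 11, 3, 8 are pairwise coprime; by CRT there is a unique solution modulo M = 11 · 3 · 8 = 264.
Solve pairwise, accumulating the modulus:
  Start with x ≡ 6 (mod 11).
  Combine with x ≡ 2 (mod 3): since gcd(11, 3) = 1, we get a unique residue mod 33.
    Write x = 6 + 11·t and substitute into x ≡ 2 (mod 3): 11·t ≡ 2 − 6 = -4 (mod 3).
    Reduce coefficients mod 3: 2·t ≡ 2 (mod 3).
    The inverse of 2 mod 3 is 2 (since 2·2 = 4 = 1·3 + 1), so t ≡ 2·2 = 4 ≡ 1 (mod 3).
    Then x = 6 + 11·1 = 17, valid modulo lcm(11, 3) = 33: x ≡ 17 (mod 33).
  Combine with x ≡ 3 (mod 8): since gcd(33, 8) = 1, we get a unique residue mod 264.
    Write x = 17 + 33·t and substitute into x ≡ 3 (mod 8): 33·t ≡ 3 − 17 = -14 (mod 8).
    Reduce coefficients mod 8: 1·t ≡ 2 (mod 8).
    So t ≡ 2 (mod 8).
    Then x = 17 + 33·2 = 83, valid modulo lcm(33, 8) = 264: x ≡ 83 (mod 264).
Verify: 83 mod 11 = 6 ✓, 83 mod 3 = 2 ✓, 83 mod 8 = 3 ✓.

x ≡ 83 (mod 264).


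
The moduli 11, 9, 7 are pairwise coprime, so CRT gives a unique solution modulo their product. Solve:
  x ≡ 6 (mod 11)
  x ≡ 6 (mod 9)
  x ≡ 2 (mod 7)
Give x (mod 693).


Moduli 11, 9, 7 are pairwise coprime; by CRT there is a unique solution modulo M = 11 · 9 · 7 = 693.
Solve pairwise, accumulating the modulus:
  Start with x ≡ 6 (mod 11).
  Combine with x ≡ 6 (mod 9): since gcd(11, 9) = 1, we get a unique residue mod 99.
    Write x = 6 + 11·t and substitute into x ≡ 6 (mod 9): 11·t ≡ 6 − 6 = 0 (mod 9).
    Reduce coefficients mod 9: 2·t ≡ 0 (mod 9).
    The inverse of 2 mod 9 is 5 (since 2·5 = 10 = 1·9 + 1), so t ≡ 5·0 = 0 ≡ 0 (mod 9).
    Then x = 6 + 11·0 = 6, valid modulo lcm(11, 9) = 99: x ≡ 6 (mod 99).
  Combine with x ≡ 2 (mod 7): since gcd(99, 7) = 1, we get a unique residue mod 693.
    Write x = 6 + 99·t and substitute into x ≡ 2 (mod 7): 99·t ≡ 2 − 6 = -4 (mod 7).
    Reduce coefficients mod 7: 1·t ≡ 3 (mod 7).
    So t ≡ 3 (mod 7).
    Then x = 6 + 99·3 = 303, valid modulo lcm(99, 7) = 693: x ≡ 303 (mod 693).
Verify: 303 mod 11 = 6 ✓, 303 mod 9 = 6 ✓, 303 mod 7 = 2 ✓.

x ≡ 303 (mod 693).


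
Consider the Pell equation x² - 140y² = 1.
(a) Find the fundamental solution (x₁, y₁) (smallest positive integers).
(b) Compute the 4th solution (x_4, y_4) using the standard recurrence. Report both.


Step 1: Find the fundamental solution (x₁, y₁) of x² - 140y² = 1.
  Expand √140 as a continued fraction. a₀ = ⌊√140⌋ = 11; iterate m_{k+1} = d_k·a_k − m_k, d_{k+1} = (140 − m_{k+1}²)/d_k, a_{k+1} = ⌊(a₀ + m_{k+1})/d_{k+1}⌋ (starting m₀ = 0, d₀ = 1), with convergents p_k = a_k·p_{k-1} + p_{k-2}, q_k = a_k·q_{k-1} + q_{k-2} (p₋₁ = 1, q₋₁ = 0):
  k = 0: a₀ = 11; p₀/q₀ = 11/1; p₀² − 140·q₀² = 121 − 140 = -19.
  k = 1: m = 11, d = 19, a = ⌊(11 + 11)/19⌋ = 1; p/q = (1·11 + 1)/(1·1 + 0) = 12/1; p² − 140·q² = 144 − 140 = 4.
  k = 2: m = 8, d = 4, a = ⌊(11 + 8)/4⌋ = 4; p/q = (4·12 + 11)/(4·1 + 1) = 59/5; p² − 140·q² = 3481 − 3500 = -19.
  k = 3: m = 8, d = 19, a = ⌊(11 + 8)/19⌋ = 1; p/q = (1·59 + 12)/(1·5 + 1) = 71/6; p² − 140·q² = 5041 − 5040 = 1.
  The first convergent with p² − 140·q² = 1 gives the fundamental solution (x₁, y₁) = (71, 6).
Step 2: Apply the recurrence (x_{n+1}, y_{n+1}) = (x₁x_n + 140y₁y_n, x₁y_n + y₁x_n) repeatedly.
  From (x_1, y_1) = (71, 6): x_2 = 71·71 + 140·6·6 = 10081; y_2 = 71·6 + 6·71 = 852.
  From (x_2, y_2) = (10081, 852): x_3 = 71·10081 + 140·6·852 = 1431431; y_3 = 71·852 + 6·10081 = 120978.
  From (x_3, y_3) = (1431431, 120978): x_4 = 71·1431431 + 140·6·120978 = 203253121; y_4 = 71·120978 + 6·1431431 = 17178024.
Step 3: Verify x_4² - 140·y_4² = 41311831196240641 - 41311831196240640 = 1 (should be 1). ✓

(x_1, y_1) = (71, 6); (x_4, y_4) = (203253121, 17178024).


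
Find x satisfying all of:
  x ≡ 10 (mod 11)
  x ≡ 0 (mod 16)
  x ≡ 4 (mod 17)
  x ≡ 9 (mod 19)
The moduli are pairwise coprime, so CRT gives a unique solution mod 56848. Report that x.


Product of moduli M = 11 · 16 · 17 · 19 = 56848.
Merge one congruence at a time:
  Start: x ≡ 10 (mod 11).
  Combine with x ≡ 0 (mod 16); new modulus lcm = 176.
    Write x = 10 + 11·t and substitute into x ≡ 0 (mod 16): 11·t ≡ 0 − 10 = -10 (mod 16).
    Reduce coefficients mod 16: 11·t ≡ 6 (mod 16).
    The inverse of 11 mod 16 is 3 (since 11·3 = 33 = 2·16 + 1), so t ≡ 3·6 = 18 ≡ 2 (mod 16).
    Then x = 10 + 11·2 = 32, valid modulo lcm(11, 16) = 176: x ≡ 32 (mod 176).
  Combine with x ≡ 4 (mod 17); new modulus lcm = 2992.
    Write x = 32 + 176·t and substitute into x ≡ 4 (mod 17): 176·t ≡ 4 − 32 = -28 (mod 17).
    Reduce coefficients mod 17: 6·t ≡ 6 (mod 17).
    The inverse of 6 mod 17 is 3 (since 6·3 = 18 = 1·17 + 1), so t ≡ 3·6 = 18 ≡ 1 (mod 17).
    Then x = 32 + 176·1 = 208, valid modulo lcm(176, 17) = 2992: x ≡ 208 (mod 2992).
  Combine with x ≡ 9 (mod 19); new modulus lcm = 56848.
    Write x = 208 + 2992·t and substitute into x ≡ 9 (mod 19): 2992·t ≡ 9 − 208 = -199 (mod 19).
    Reduce coefficients mod 19: 9·t ≡ 10 (mod 19).
    The inverse of 9 mod 19 is 17 (since 9·17 = 153 = 8·19 + 1), so t ≡ 17·10 = 170 ≡ 18 (mod 19).
    Then x = 208 + 2992·18 = 54064, valid modulo lcm(2992, 19) = 56848: x ≡ 54064 (mod 56848).
Verify against each original: 54064 mod 11 = 10, 54064 mod 16 = 0, 54064 mod 17 = 4, 54064 mod 19 = 9.

x ≡ 54064 (mod 56848).


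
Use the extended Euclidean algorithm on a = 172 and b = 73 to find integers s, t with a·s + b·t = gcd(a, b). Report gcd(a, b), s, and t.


Euclidean algorithm on (172, 73) — divide until remainder is 0:
  172 = 2 · 73 + 26
  73 = 2 · 26 + 21
  26 = 1 · 21 + 5
  21 = 4 · 5 + 1
  5 = 5 · 1 + 0
gcd(172, 73) = 1.
Track Bezout coefficients alongside the remainders: start with r₀ = 172 = a·1 + b·0 (s = 1, t = 0) and r₁ = 73 = a·0 + b·1 (s = 0, t = 1); each new remainder r_{k+1} = r_{k-1} − q_k·r_k inherits s_{k+1} = s_{k-1} − q_k·s_k, t_{k+1} = t_{k-1} − q_k·t_k, so r_k = a·s_k + b·t_k at every step:
  q = 2: r = 26, s = 1 − 2·0 = 1, t = 0 − 2·1 = -2  (check: 172·1 + 73·(-2) = 26)
  q = 2: r = 21, s = 0 − 2·1 = -2, t = 1 − 2·(-2) = 5  (check: 172·(-2) + 73·5 = 21)
  q = 1: r = 5, s = 1 − 1·(-2) = 3, t = -2 − 1·5 = -7  (check: 172·3 + 73·(-7) = 5)
  q = 4: r = 1, s = -2 − 4·3 = -14, t = 5 − 4·(-7) = 33  (check: 172·(-14) + 73·33 = 1)
The row with r = 1 (the gcd) gives the Bezout coefficients s = -14, t = 33.
Result: 172 · (-14) + 73 · (33) = 1.

gcd(172, 73) = 1; s = -14, t = 33 (check: 172·(-14) + 73·33 = 1).


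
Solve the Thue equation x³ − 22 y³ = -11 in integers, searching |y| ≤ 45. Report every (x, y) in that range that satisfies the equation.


The equation is x³ - 22y³ = -11. For fixed y, x³ = 22·y³ − 11, so a solution requires the RHS to be a perfect cube.
Strategy: iterate y from -45 to 45, compute RHS = 22·y³ − 11, and check whether it is a (positive or negative) perfect cube.
Check small values of y:
  y = 0: RHS = -11 is not a perfect cube.
  y = 1: RHS = 11 is not a perfect cube.
  y = -1: RHS = -33 is not a perfect cube.
  y = 2: RHS = 165 is not a perfect cube.
  y = -2: RHS = -187 is not a perfect cube.
  y = 3: RHS = 583 is not a perfect cube.
  y = -3: RHS = -605 is not a perfect cube.
Continuing the search up to |y| = 45 finds no solutions either.
No (x, y) in the scanned range satisfies the equation.

No integer solutions with |y| ≤ 45.


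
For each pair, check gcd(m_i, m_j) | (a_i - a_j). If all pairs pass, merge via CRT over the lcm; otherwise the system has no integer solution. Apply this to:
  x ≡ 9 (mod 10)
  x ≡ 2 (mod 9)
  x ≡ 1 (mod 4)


Moduli 10, 9, 4 are not pairwise coprime, so CRT works modulo lcm(m_i) when all pairwise compatibility conditions hold.
Pairwise compatibility: gcd(m_i, m_j) must divide a_i - a_j for every pair.
Merge one congruence at a time:
  Start: x ≡ 9 (mod 10).
  Combine with x ≡ 2 (mod 9): gcd(10, 9) = 1; 2 - 9 = -7, which IS divisible by 1, so compatible.
    Write x = 9 + 10·t and substitute into x ≡ 2 (mod 9): 10·t ≡ 2 − 9 = -7 (mod 9).
    Reduce coefficients mod 9: 1·t ≡ 2 (mod 9).
    So t ≡ 2 (mod 9).
    Then x = 9 + 10·2 = 29, valid modulo lcm(10, 9) = 90: x ≡ 29 (mod 90).
  Combine with x ≡ 1 (mod 4): gcd(90, 4) = 2; 1 - 29 = -28, which IS divisible by 2, so compatible.
    Write x = 29 + 90·t and substitute into x ≡ 1 (mod 4): 90·t ≡ 1 − 29 = -28 (mod 4).
    Divide the congruence (and modulus) by g = 2: 45·t ≡ -14 (mod 2).
    Reduce coefficients mod 2: 1·t ≡ 0 (mod 2).
    So t ≡ 0 (mod 2).
    Then x = 29 + 90·0 = 29, valid modulo lcm(90, 4) = 180: x ≡ 29 (mod 180).
Verify: 29 mod 10 = 9, 29 mod 9 = 2, 29 mod 4 = 1.

x ≡ 29 (mod 180).


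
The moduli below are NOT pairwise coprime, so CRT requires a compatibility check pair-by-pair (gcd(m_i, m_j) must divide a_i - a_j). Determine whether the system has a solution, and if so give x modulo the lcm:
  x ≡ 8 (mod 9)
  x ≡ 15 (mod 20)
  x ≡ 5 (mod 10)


Moduli 9, 20, 10 are not pairwise coprime, so CRT works modulo lcm(m_i) when all pairwise compatibility conditions hold.
Pairwise compatibility: gcd(m_i, m_j) must divide a_i - a_j for every pair.
Merge one congruence at a time:
  Start: x ≡ 8 (mod 9).
  Combine with x ≡ 15 (mod 20): gcd(9, 20) = 1; 15 - 8 = 7, which IS divisible by 1, so compatible.
    Write x = 8 + 9·t and substitute into x ≡ 15 (mod 20): 9·t ≡ 15 − 8 = 7 (mod 20).
    The inverse of 9 mod 20 is 9 (since 9·9 = 81 = 4·20 + 1), so t ≡ 9·7 = 63 ≡ 3 (mod 20).
    Then x = 8 + 9·3 = 35, valid modulo lcm(9, 20) = 180: x ≡ 35 (mod 180).
  Combine with x ≡ 5 (mod 10): gcd(180, 10) = 10; 5 - 35 = -30, which IS divisible by 10, so compatible.
    Write x = 35 + 180·t and substitute into x ≡ 5 (mod 10): 180·t ≡ 5 − 35 = -30 (mod 10).
    Divide the congruence (and modulus) by g = 10: 18·t ≡ -3 (mod 1).
    Modulo 1 every t works; take t = 0.
    Then x = 35 + 180·0 = 35, valid modulo lcm(180, 10) = 180: x ≡ 35 (mod 180).
Verify: 35 mod 9 = 8, 35 mod 20 = 15, 35 mod 10 = 5.

x ≡ 35 (mod 180).


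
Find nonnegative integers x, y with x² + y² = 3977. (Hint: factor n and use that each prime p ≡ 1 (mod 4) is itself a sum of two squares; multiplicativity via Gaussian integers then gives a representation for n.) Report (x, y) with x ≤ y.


Step 1: Factor n = 3977 = 41 · 97.
Step 2: Check the mod-4 condition on each prime factor: 41 ≡ 1 (mod 4), exponent 1; 97 ≡ 1 (mod 4), exponent 1.
All primes ≡ 3 (mod 4) appear to even exponent (or don't appear), so by the two-squares theorem n IS expressible as a sum of two squares.
Step 3: Build a representation. Here n = 41 · 97 is a product of primes ≡ 1 (mod 4). Each prime p ≡ 1 (mod 4) is itself a sum of two squares; find a² by testing p − a² for a perfect square:
  41: 41 − 1² = 40, 41 − 2² = 37, 41 − 3² = 32, 41 − 4² = 25 = 5² ⇒ 41 = 4² + 5².
  97: 97 − 1² = 96, 97 − 2² = 93, 97 − 3² = 88, 97 − 4² = 81 = 9² ⇒ 97 = 4² + 9².
  Combine using the Brahmagupta–Fibonacci identity (a² + b²)(c² + d²) = (ac − bd)² + (ad + bc)² = (ac + bd)² + (ad − bc)²:
  41 · 97 = 3977: from (4² + 5²)(4² + 9²), take (4·4 − 5·9, 4·9 + 5·4) = (16 − 45, 36 + 20) = (-29, 56); dropping signs (only squares matter) gives (29, 56); check 29² + 56² = 841 + 3136 = 3977 ✓.
Step 4: Order so x ≤ y and verify: 29² + 56² = 841 + 3136 = 3977 = n. ✓

n = 3977 = 29² + 56² (one valid representation with x ≤ y).


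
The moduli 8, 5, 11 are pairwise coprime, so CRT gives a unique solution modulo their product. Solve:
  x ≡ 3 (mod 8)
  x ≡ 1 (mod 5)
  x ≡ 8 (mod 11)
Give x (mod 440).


Moduli 8, 5, 11 are pairwise coprime; by CRT there is a unique solution modulo M = 8 · 5 · 11 = 440.
Solve pairwise, accumulating the modulus:
  Start with x ≡ 3 (mod 8).
  Combine with x ≡ 1 (mod 5): since gcd(8, 5) = 1, we get a unique residue mod 40.
    Write x = 3 + 8·t and substitute into x ≡ 1 (mod 5): 8·t ≡ 1 − 3 = -2 (mod 5).
    Reduce coefficients mod 5: 3·t ≡ 3 (mod 5).
    The inverse of 3 mod 5 is 2 (since 3·2 = 6 = 1·5 + 1), so t ≡ 2·3 = 6 ≡ 1 (mod 5).
    Then x = 3 + 8·1 = 11, valid modulo lcm(8, 5) = 40: x ≡ 11 (mod 40).
  Combine with x ≡ 8 (mod 11): since gcd(40, 11) = 1, we get a unique residue mod 440.
    Write x = 11 + 40·t and substitute into x ≡ 8 (mod 11): 40·t ≡ 8 − 11 = -3 (mod 11).
    Reduce coefficients mod 11: 7·t ≡ 8 (mod 11).
    The inverse of 7 mod 11 is 8 (since 7·8 = 56 = 5·11 + 1), so t ≡ 8·8 = 64 ≡ 9 (mod 11).
    Then x = 11 + 40·9 = 371, valid modulo lcm(40, 11) = 440: x ≡ 371 (mod 440).
Verify: 371 mod 8 = 3 ✓, 371 mod 5 = 1 ✓, 371 mod 11 = 8 ✓.

x ≡ 371 (mod 440).


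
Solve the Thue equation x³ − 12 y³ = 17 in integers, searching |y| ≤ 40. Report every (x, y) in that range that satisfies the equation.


The equation is x³ - 12y³ = 17. For fixed y, x³ = 12·y³ + 17, so a solution requires the RHS to be a perfect cube.
Strategy: iterate y from -40 to 40, compute RHS = 12·y³ + 17, and check whether it is a (positive or negative) perfect cube.
Check small values of y:
  y = 0: RHS = 17 is not a perfect cube.
  y = 1: RHS = 29 is not a perfect cube.
  y = -1: RHS = 5 is not a perfect cube.
  y = 2: RHS = 113 is not a perfect cube.
  y = -2: RHS = -79 is not a perfect cube.
  y = 3: RHS = 341 is not a perfect cube.
  y = -3: RHS = -307 is not a perfect cube.
Continuing the search up to |y| = 40 finds no solutions either.
No (x, y) in the scanned range satisfies the equation.

No integer solutions with |y| ≤ 40.


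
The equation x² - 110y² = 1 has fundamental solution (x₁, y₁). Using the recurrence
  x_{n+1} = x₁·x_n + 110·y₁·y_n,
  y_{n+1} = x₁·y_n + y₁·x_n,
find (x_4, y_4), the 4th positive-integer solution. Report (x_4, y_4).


Step 1: Find the fundamental solution (x₁, y₁) of x² - 110y² = 1.
  Expand √110 as a continued fraction. a₀ = ⌊√110⌋ = 10; iterate m_{k+1} = d_k·a_k − m_k, d_{k+1} = (110 − m_{k+1}²)/d_k, a_{k+1} = ⌊(a₀ + m_{k+1})/d_{k+1}⌋ (starting m₀ = 0, d₀ = 1), with convergents p_k = a_k·p_{k-1} + p_{k-2}, q_k = a_k·q_{k-1} + q_{k-2} (p₋₁ = 1, q₋₁ = 0):
  k = 0: a₀ = 10; p₀/q₀ = 10/1; p₀² − 110·q₀² = 100 − 110 = -10.
  k = 1: m = 10, d = 10, a = ⌊(10 + 10)/10⌋ = 2; p/q = (2·10 + 1)/(2·1 + 0) = 21/2; p² − 110·q² = 441 − 440 = 1.
  The first convergent with p² − 110·q² = 1 gives the fundamental solution (x₁, y₁) = (21, 2).
Step 2: Apply the recurrence (x_{n+1}, y_{n+1}) = (x₁x_n + 110y₁y_n, x₁y_n + y₁x_n) repeatedly.
  From (x_1, y_1) = (21, 2): x_2 = 21·21 + 110·2·2 = 881; y_2 = 21·2 + 2·21 = 84.
  From (x_2, y_2) = (881, 84): x_3 = 21·881 + 110·2·84 = 36981; y_3 = 21·84 + 2·881 = 3526.
  From (x_3, y_3) = (36981, 3526): x_4 = 21·36981 + 110·2·3526 = 1552321; y_4 = 21·3526 + 2·36981 = 148008.
Step 3: Verify x_4² - 110·y_4² = 2409700487041 - 2409700487040 = 1 (should be 1). ✓

(x_1, y_1) = (21, 2); (x_4, y_4) = (1552321, 148008).


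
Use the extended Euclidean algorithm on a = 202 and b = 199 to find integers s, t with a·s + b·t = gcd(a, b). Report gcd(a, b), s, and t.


Euclidean algorithm on (202, 199) — divide until remainder is 0:
  202 = 1 · 199 + 3
  199 = 66 · 3 + 1
  3 = 3 · 1 + 0
gcd(202, 199) = 1.
Track Bezout coefficients alongside the remainders: start with r₀ = 202 = a·1 + b·0 (s = 1, t = 0) and r₁ = 199 = a·0 + b·1 (s = 0, t = 1); each new remainder r_{k+1} = r_{k-1} − q_k·r_k inherits s_{k+1} = s_{k-1} − q_k·s_k, t_{k+1} = t_{k-1} − q_k·t_k, so r_k = a·s_k + b·t_k at every step:
  q = 1: r = 3, s = 1 − 1·0 = 1, t = 0 − 1·1 = -1  (check: 202·1 + 199·(-1) = 3)
  q = 66: r = 1, s = 0 − 66·1 = -66, t = 1 − 66·(-1) = 67  (check: 202·(-66) + 199·67 = 1)
The row with r = 1 (the gcd) gives the Bezout coefficients s = -66, t = 67.
Result: 202 · (-66) + 199 · (67) = 1.

gcd(202, 199) = 1; s = -66, t = 67 (check: 202·(-66) + 199·67 = 1).


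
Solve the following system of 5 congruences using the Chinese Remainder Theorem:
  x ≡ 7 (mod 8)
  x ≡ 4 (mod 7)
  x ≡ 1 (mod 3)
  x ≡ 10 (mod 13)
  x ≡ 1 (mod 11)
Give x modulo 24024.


Product of moduli M = 8 · 7 · 3 · 13 · 11 = 24024.
Merge one congruence at a time:
  Start: x ≡ 7 (mod 8).
  Combine with x ≡ 4 (mod 7); new modulus lcm = 56.
    Write x = 7 + 8·t and substitute into x ≡ 4 (mod 7): 8·t ≡ 4 − 7 = -3 (mod 7).
    Reduce coefficients mod 7: 1·t ≡ 4 (mod 7).
    So t ≡ 4 (mod 7).
    Then x = 7 + 8·4 = 39, valid modulo lcm(8, 7) = 56: x ≡ 39 (mod 56).
  Combine with x ≡ 1 (mod 3); new modulus lcm = 168.
    Write x = 39 + 56·t and substitute into x ≡ 1 (mod 3): 56·t ≡ 1 − 39 = -38 (mod 3).
    Reduce coefficients mod 3: 2·t ≡ 1 (mod 3).
    The inverse of 2 mod 3 is 2 (since 2·2 = 4 = 1·3 + 1), so t ≡ 2·1 = 2 ≡ 2 (mod 3).
    Then x = 39 + 56·2 = 151, valid modulo lcm(56, 3) = 168: x ≡ 151 (mod 168).
  Combine with x ≡ 10 (mod 13); new modulus lcm = 2184.
    Write x = 151 + 168·t and substitute into x ≡ 10 (mod 13): 168·t ≡ 10 − 151 = -141 (mod 13).
    Reduce coefficients mod 13: 12·t ≡ 2 (mod 13).
    The inverse of 12 mod 13 is 12 (since 12·12 = 144 = 11·13 + 1), so t ≡ 12·2 = 24 ≡ 11 (mod 13).
    Then x = 151 + 168·11 = 1999, valid modulo lcm(168, 13) = 2184: x ≡ 1999 (mod 2184).
  Combine with x ≡ 1 (mod 11); new modulus lcm = 24024.
    Write x = 1999 + 2184·t and substitute into x ≡ 1 (mod 11): 2184·t ≡ 1 − 1999 = -1998 (mod 11).
    Reduce coefficients mod 11: 6·t ≡ 4 (mod 11).
    The inverse of 6 mod 11 is 2 (since 6·2 = 12 = 1·11 + 1), so t ≡ 2·4 = 8 ≡ 8 (mod 11).
    Then x = 1999 + 2184·8 = 19471, valid modulo lcm(2184, 11) = 24024: x ≡ 19471 (mod 24024).
Verify against each original: 19471 mod 8 = 7, 19471 mod 7 = 4, 19471 mod 3 = 1, 19471 mod 13 = 10, 19471 mod 11 = 1.

x ≡ 19471 (mod 24024).


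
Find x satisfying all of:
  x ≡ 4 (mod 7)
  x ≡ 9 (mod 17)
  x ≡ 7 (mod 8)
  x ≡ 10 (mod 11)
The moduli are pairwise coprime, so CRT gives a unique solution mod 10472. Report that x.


Product of moduli M = 7 · 17 · 8 · 11 = 10472.
Merge one congruence at a time:
  Start: x ≡ 4 (mod 7).
  Combine with x ≡ 9 (mod 17); new modulus lcm = 119.
    Write x = 4 + 7·t and substitute into x ≡ 9 (mod 17): 7·t ≡ 9 − 4 = 5 (mod 17).
    The inverse of 7 mod 17 is 5 (since 7·5 = 35 = 2·17 + 1), so t ≡ 5·5 = 25 ≡ 8 (mod 17).
    Then x = 4 + 7·8 = 60, valid modulo lcm(7, 17) = 119: x ≡ 60 (mod 119).
  Combine with x ≡ 7 (mod 8); new modulus lcm = 952.
    Write x = 60 + 119·t and substitute into x ≡ 7 (mod 8): 119·t ≡ 7 − 60 = -53 (mod 8).
    Reduce coefficients mod 8: 7·t ≡ 3 (mod 8).
    The inverse of 7 mod 8 is 7 (since 7·7 = 49 = 6·8 + 1), so t ≡ 7·3 = 21 ≡ 5 (mod 8).
    Then x = 60 + 119·5 = 655, valid modulo lcm(119, 8) = 952: x ≡ 655 (mod 952).
  Combine with x ≡ 10 (mod 11); new modulus lcm = 10472.
    Write x = 655 + 952·t and substitute into x ≡ 10 (mod 11): 952·t ≡ 10 − 655 = -645 (mod 11).
    Reduce coefficients mod 11: 6·t ≡ 4 (mod 11).
    The inverse of 6 mod 11 is 2 (since 6·2 = 12 = 1·11 + 1), so t ≡ 2·4 = 8 ≡ 8 (mod 11).
    Then x = 655 + 952·8 = 8271, valid modulo lcm(952, 11) = 10472: x ≡ 8271 (mod 10472).
Verify against each original: 8271 mod 7 = 4, 8271 mod 17 = 9, 8271 mod 8 = 7, 8271 mod 11 = 10.

x ≡ 8271 (mod 10472).


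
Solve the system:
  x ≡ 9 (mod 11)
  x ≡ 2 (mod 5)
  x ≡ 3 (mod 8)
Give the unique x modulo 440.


Moduli 11, 5, 8 are pairwise coprime; by CRT there is a unique solution modulo M = 11 · 5 · 8 = 440.
Solve pairwise, accumulating the modulus:
  Start with x ≡ 9 (mod 11).
  Combine with x ≡ 2 (mod 5): since gcd(11, 5) = 1, we get a unique residue mod 55.
    Write x = 9 + 11·t and substitute into x ≡ 2 (mod 5): 11·t ≡ 2 − 9 = -7 (mod 5).
    Reduce coefficients mod 5: 1·t ≡ 3 (mod 5).
    So t ≡ 3 (mod 5).
    Then x = 9 + 11·3 = 42, valid modulo lcm(11, 5) = 55: x ≡ 42 (mod 55).
  Combine with x ≡ 3 (mod 8): since gcd(55, 8) = 1, we get a unique residue mod 440.
    Write x = 42 + 55·t and substitute into x ≡ 3 (mod 8): 55·t ≡ 3 − 42 = -39 (mod 8).
    Reduce coefficients mod 8: 7·t ≡ 1 (mod 8).
    The inverse of 7 mod 8 is 7 (since 7·7 = 49 = 6·8 + 1), so t ≡ 7·1 = 7 ≡ 7 (mod 8).
    Then x = 42 + 55·7 = 427, valid modulo lcm(55, 8) = 440: x ≡ 427 (mod 440).
Verify: 427 mod 11 = 9 ✓, 427 mod 5 = 2 ✓, 427 mod 8 = 3 ✓.

x ≡ 427 (mod 440).


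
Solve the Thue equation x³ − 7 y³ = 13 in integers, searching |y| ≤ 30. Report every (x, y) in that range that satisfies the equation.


The equation is x³ - 7y³ = 13. For fixed y, x³ = 7·y³ + 13, so a solution requires the RHS to be a perfect cube.
Strategy: iterate y from -30 to 30, compute RHS = 7·y³ + 13, and check whether it is a (positive or negative) perfect cube.
Check small values of y:
  y = 0: RHS = 13 is not a perfect cube.
  y = 1: RHS = 20 is not a perfect cube.
  y = -1: RHS = 6 is not a perfect cube.
  y = 2: RHS = 69 is not a perfect cube.
  y = -2: RHS = -43 is not a perfect cube.
  y = 3: RHS = 202 is not a perfect cube.
  y = -3: RHS = -176 is not a perfect cube.
Continuing the search up to |y| = 30 finds no solutions either.
No (x, y) in the scanned range satisfies the equation.

No integer solutions with |y| ≤ 30.


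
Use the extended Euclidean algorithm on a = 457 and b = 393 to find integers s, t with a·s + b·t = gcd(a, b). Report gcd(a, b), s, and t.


Euclidean algorithm on (457, 393) — divide until remainder is 0:
  457 = 1 · 393 + 64
  393 = 6 · 64 + 9
  64 = 7 · 9 + 1
  9 = 9 · 1 + 0
gcd(457, 393) = 1.
Track Bezout coefficients alongside the remainders: start with r₀ = 457 = a·1 + b·0 (s = 1, t = 0) and r₁ = 393 = a·0 + b·1 (s = 0, t = 1); each new remainder r_{k+1} = r_{k-1} − q_k·r_k inherits s_{k+1} = s_{k-1} − q_k·s_k, t_{k+1} = t_{k-1} − q_k·t_k, so r_k = a·s_k + b·t_k at every step:
  q = 1: r = 64, s = 1 − 1·0 = 1, t = 0 − 1·1 = -1  (check: 457·1 + 393·(-1) = 64)
  q = 6: r = 9, s = 0 − 6·1 = -6, t = 1 − 6·(-1) = 7  (check: 457·(-6) + 393·7 = 9)
  q = 7: r = 1, s = 1 − 7·(-6) = 43, t = -1 − 7·7 = -50  (check: 457·43 + 393·(-50) = 1)
The row with r = 1 (the gcd) gives the Bezout coefficients s = 43, t = -50.
Result: 457 · (43) + 393 · (-50) = 1.

gcd(457, 393) = 1; s = 43, t = -50 (check: 457·43 + 393·(-50) = 1).


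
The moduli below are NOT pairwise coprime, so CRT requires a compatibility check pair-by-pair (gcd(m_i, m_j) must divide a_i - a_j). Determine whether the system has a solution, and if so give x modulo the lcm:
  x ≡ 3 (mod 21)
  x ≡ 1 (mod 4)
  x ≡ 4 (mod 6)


Moduli 21, 4, 6 are not pairwise coprime, so CRT works modulo lcm(m_i) when all pairwise compatibility conditions hold.
Pairwise compatibility: gcd(m_i, m_j) must divide a_i - a_j for every pair.
Merge one congruence at a time:
  Start: x ≡ 3 (mod 21).
  Combine with x ≡ 1 (mod 4): gcd(21, 4) = 1; 1 - 3 = -2, which IS divisible by 1, so compatible.
    Write x = 3 + 21·t and substitute into x ≡ 1 (mod 4): 21·t ≡ 1 − 3 = -2 (mod 4).
    Reduce coefficients mod 4: 1·t ≡ 2 (mod 4).
    So t ≡ 2 (mod 4).
    Then x = 3 + 21·2 = 45, valid modulo lcm(21, 4) = 84: x ≡ 45 (mod 84).
  Combine with x ≡ 4 (mod 6): gcd(84, 6) = 6, and 4 - 45 = -41 is NOT divisible by 6.
    ⇒ system is inconsistent (no integer solution).

No solution (the system is inconsistent).


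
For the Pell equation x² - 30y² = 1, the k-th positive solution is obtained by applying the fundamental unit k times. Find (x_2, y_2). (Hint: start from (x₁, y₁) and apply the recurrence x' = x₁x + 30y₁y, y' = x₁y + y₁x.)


Step 1: Find the fundamental solution (x₁, y₁) of x² - 30y² = 1.
  Expand √30 as a continued fraction. a₀ = ⌊√30⌋ = 5; iterate m_{k+1} = d_k·a_k − m_k, d_{k+1} = (30 − m_{k+1}²)/d_k, a_{k+1} = ⌊(a₀ + m_{k+1})/d_{k+1}⌋ (starting m₀ = 0, d₀ = 1), with convergents p_k = a_k·p_{k-1} + p_{k-2}, q_k = a_k·q_{k-1} + q_{k-2} (p₋₁ = 1, q₋₁ = 0):
  k = 0: a₀ = 5; p₀/q₀ = 5/1; p₀² − 30·q₀² = 25 − 30 = -5.
  k = 1: m = 5, d = 5, a = ⌊(5 + 5)/5⌋ = 2; p/q = (2·5 + 1)/(2·1 + 0) = 11/2; p² − 30·q² = 121 − 120 = 1.
  The first convergent with p² − 30·q² = 1 gives the fundamental solution (x₁, y₁) = (11, 2).
Step 2: Apply the recurrence (x_{n+1}, y_{n+1}) = (x₁x_n + 30y₁y_n, x₁y_n + y₁x_n) repeatedly.
  From (x_1, y_1) = (11, 2): x_2 = 11·11 + 30·2·2 = 241; y_2 = 11·2 + 2·11 = 44.
Step 3: Verify x_2² - 30·y_2² = 58081 - 58080 = 1 (should be 1). ✓

(x_1, y_1) = (11, 2); (x_2, y_2) = (241, 44).


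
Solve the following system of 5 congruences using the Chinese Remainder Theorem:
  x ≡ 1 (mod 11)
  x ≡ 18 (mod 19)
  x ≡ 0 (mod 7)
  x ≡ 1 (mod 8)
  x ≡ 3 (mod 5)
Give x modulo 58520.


Product of moduli M = 11 · 19 · 7 · 8 · 5 = 58520.
Merge one congruence at a time:
  Start: x ≡ 1 (mod 11).
  Combine with x ≡ 18 (mod 19); new modulus lcm = 209.
    Write x = 1 + 11·t and substitute into x ≡ 18 (mod 19): 11·t ≡ 18 − 1 = 17 (mod 19).
    The inverse of 11 mod 19 is 7 (since 11·7 = 77 = 4·19 + 1), so t ≡ 7·17 = 119 ≡ 5 (mod 19).
    Then x = 1 + 11·5 = 56, valid modulo lcm(11, 19) = 209: x ≡ 56 (mod 209).
  Combine with x ≡ 0 (mod 7); new modulus lcm = 1463.
    Write x = 56 + 209·t and substitute into x ≡ 0 (mod 7): 209·t ≡ 0 − 56 = -56 (mod 7).
    Reduce coefficients mod 7: 6·t ≡ 0 (mod 7).
    The inverse of 6 mod 7 is 6 (since 6·6 = 36 = 5·7 + 1), so t ≡ 6·0 = 0 ≡ 0 (mod 7).
    Then x = 56 + 209·0 = 56, valid modulo lcm(209, 7) = 1463: x ≡ 56 (mod 1463).
  Combine with x ≡ 1 (mod 8); new modulus lcm = 11704.
    Write x = 56 + 1463·t and substitute into x ≡ 1 (mod 8): 1463·t ≡ 1 − 56 = -55 (mod 8).
    Reduce coefficients mod 8: 7·t ≡ 1 (mod 8).
    The inverse of 7 mod 8 is 7 (since 7·7 = 49 = 6·8 + 1), so t ≡ 7·1 = 7 ≡ 7 (mod 8).
    Then x = 56 + 1463·7 = 10297, valid modulo lcm(1463, 8) = 11704: x ≡ 10297 (mod 11704).
  Combine with x ≡ 3 (mod 5); new modulus lcm = 58520.
    Write x = 10297 + 11704·t and substitute into x ≡ 3 (mod 5): 11704·t ≡ 3 − 10297 = -10294 (mod 5).
    Reduce coefficients mod 5: 4·t ≡ 1 (mod 5).
    The inverse of 4 mod 5 is 4 (since 4·4 = 16 = 3·5 + 1), so t ≡ 4·1 = 4 ≡ 4 (mod 5).
    Then x = 10297 + 11704·4 = 57113, valid modulo lcm(11704, 5) = 58520: x ≡ 57113 (mod 58520).
Verify against each original: 57113 mod 11 = 1, 57113 mod 19 = 18, 57113 mod 7 = 0, 57113 mod 8 = 1, 57113 mod 5 = 3.

x ≡ 57113 (mod 58520).


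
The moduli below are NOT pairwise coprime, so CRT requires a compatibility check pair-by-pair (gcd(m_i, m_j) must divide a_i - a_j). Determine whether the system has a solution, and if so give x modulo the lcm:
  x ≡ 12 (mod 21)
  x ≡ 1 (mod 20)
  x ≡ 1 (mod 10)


Moduli 21, 20, 10 are not pairwise coprime, so CRT works modulo lcm(m_i) when all pairwise compatibility conditions hold.
Pairwise compatibility: gcd(m_i, m_j) must divide a_i - a_j for every pair.
Merge one congruence at a time:
  Start: x ≡ 12 (mod 21).
  Combine with x ≡ 1 (mod 20): gcd(21, 20) = 1; 1 - 12 = -11, which IS divisible by 1, so compatible.
    Write x = 12 + 21·t and substitute into x ≡ 1 (mod 20): 21·t ≡ 1 − 12 = -11 (mod 20).
    Reduce coefficients mod 20: 1·t ≡ 9 (mod 20).
    So t ≡ 9 (mod 20).
    Then x = 12 + 21·9 = 201, valid modulo lcm(21, 20) = 420: x ≡ 201 (mod 420).
  Combine with x ≡ 1 (mod 10): gcd(420, 10) = 10; 1 - 201 = -200, which IS divisible by 10, so compatible.
    Write x = 201 + 420·t and substitute into x ≡ 1 (mod 10): 420·t ≡ 1 − 201 = -200 (mod 10).
    Divide the congruence (and modulus) by g = 10: 42·t ≡ -20 (mod 1).
    Modulo 1 every t works; take t = 0.
    Then x = 201 + 420·0 = 201, valid modulo lcm(420, 10) = 420: x ≡ 201 (mod 420).
Verify: 201 mod 21 = 12, 201 mod 20 = 1, 201 mod 10 = 1.

x ≡ 201 (mod 420).


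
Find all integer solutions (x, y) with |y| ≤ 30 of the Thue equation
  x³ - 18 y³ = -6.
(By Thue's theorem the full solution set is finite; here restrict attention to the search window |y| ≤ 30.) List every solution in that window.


The equation is x³ - 18y³ = -6. For fixed y, x³ = 18·y³ − 6, so a solution requires the RHS to be a perfect cube.
Strategy: iterate y from -30 to 30, compute RHS = 18·y³ − 6, and check whether it is a (positive or negative) perfect cube.
Check small values of y:
  y = 0: RHS = -6 is not a perfect cube.
  y = 1: RHS = 12 is not a perfect cube.
  y = -1: RHS = -24 is not a perfect cube.
  y = 2: RHS = 138 is not a perfect cube.
  y = -2: RHS = -150 is not a perfect cube.
  y = 3: RHS = 480 is not a perfect cube.
  y = -3: RHS = -492 is not a perfect cube.
Continuing the search up to |y| = 30 finds no solutions either.
No (x, y) in the scanned range satisfies the equation.

No integer solutions with |y| ≤ 30.


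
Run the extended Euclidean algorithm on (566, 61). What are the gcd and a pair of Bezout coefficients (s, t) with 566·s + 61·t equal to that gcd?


Euclidean algorithm on (566, 61) — divide until remainder is 0:
  566 = 9 · 61 + 17
  61 = 3 · 17 + 10
  17 = 1 · 10 + 7
  10 = 1 · 7 + 3
  7 = 2 · 3 + 1
  3 = 3 · 1 + 0
gcd(566, 61) = 1.
Track Bezout coefficients alongside the remainders: start with r₀ = 566 = a·1 + b·0 (s = 1, t = 0) and r₁ = 61 = a·0 + b·1 (s = 0, t = 1); each new remainder r_{k+1} = r_{k-1} − q_k·r_k inherits s_{k+1} = s_{k-1} − q_k·s_k, t_{k+1} = t_{k-1} − q_k·t_k, so r_k = a·s_k + b·t_k at every step:
  q = 9: r = 17, s = 1 − 9·0 = 1, t = 0 − 9·1 = -9  (check: 566·1 + 61·(-9) = 17)
  q = 3: r = 10, s = 0 − 3·1 = -3, t = 1 − 3·(-9) = 28  (check: 566·(-3) + 61·28 = 10)
  q = 1: r = 7, s = 1 − 1·(-3) = 4, t = -9 − 1·28 = -37  (check: 566·4 + 61·(-37) = 7)
  q = 1: r = 3, s = -3 − 1·4 = -7, t = 28 − 1·(-37) = 65  (check: 566·(-7) + 61·65 = 3)
  q = 2: r = 1, s = 4 − 2·(-7) = 18, t = -37 − 2·65 = -167  (check: 566·18 + 61·(-167) = 1)
The row with r = 1 (the gcd) gives the Bezout coefficients s = 18, t = -167.
Result: 566 · (18) + 61 · (-167) = 1.

gcd(566, 61) = 1; s = 18, t = -167 (check: 566·18 + 61·(-167) = 1).


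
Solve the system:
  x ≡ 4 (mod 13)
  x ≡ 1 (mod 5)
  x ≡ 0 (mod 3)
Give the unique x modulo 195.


Moduli 13, 5, 3 are pairwise coprime; by CRT there is a unique solution modulo M = 13 · 5 · 3 = 195.
Solve pairwise, accumulating the modulus:
  Start with x ≡ 4 (mod 13).
  Combine with x ≡ 1 (mod 5): since gcd(13, 5) = 1, we get a unique residue mod 65.
    Write x = 4 + 13·t and substitute into x ≡ 1 (mod 5): 13·t ≡ 1 − 4 = -3 (mod 5).
    Reduce coefficients mod 5: 3·t ≡ 2 (mod 5).
    The inverse of 3 mod 5 is 2 (since 3·2 = 6 = 1·5 + 1), so t ≡ 2·2 = 4 ≡ 4 (mod 5).
    Then x = 4 + 13·4 = 56, valid modulo lcm(13, 5) = 65: x ≡ 56 (mod 65).
  Combine with x ≡ 0 (mod 3): since gcd(65, 3) = 1, we get a unique residue mod 195.
    Write x = 56 + 65·t and substitute into x ≡ 0 (mod 3): 65·t ≡ 0 − 56 = -56 (mod 3).
    Reduce coefficients mod 3: 2·t ≡ 1 (mod 3).
    The inverse of 2 mod 3 is 2 (since 2·2 = 4 = 1·3 + 1), so t ≡ 2·1 = 2 ≡ 2 (mod 3).
    Then x = 56 + 65·2 = 186, valid modulo lcm(65, 3) = 195: x ≡ 186 (mod 195).
Verify: 186 mod 13 = 4 ✓, 186 mod 5 = 1 ✓, 186 mod 3 = 0 ✓.

x ≡ 186 (mod 195).
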